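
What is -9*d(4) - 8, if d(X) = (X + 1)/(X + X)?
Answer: -109/8 ≈ -13.625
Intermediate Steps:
d(X) = (1 + X)/(2*X) (d(X) = (1 + X)/((2*X)) = (1 + X)*(1/(2*X)) = (1 + X)/(2*X))
-9*d(4) - 8 = -9*(1 + 4)/(2*4) - 8 = -9*5/(2*4) - 8 = -9*5/8 - 8 = -45/8 - 8 = -109/8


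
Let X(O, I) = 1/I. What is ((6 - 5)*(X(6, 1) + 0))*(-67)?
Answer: -67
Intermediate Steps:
((6 - 5)*(X(6, 1) + 0))*(-67) = ((6 - 5)*(1/1 + 0))*(-67) = (1*(1 + 0))*(-67) = (1*1)*(-67) = 1*(-67) = -67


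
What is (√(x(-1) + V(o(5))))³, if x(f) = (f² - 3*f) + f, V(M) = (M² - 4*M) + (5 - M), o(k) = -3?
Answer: 128*√2 ≈ 181.02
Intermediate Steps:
V(M) = 5 + M² - 5*M
x(f) = f² - 2*f
(√(x(-1) + V(o(5))))³ = (√(-(-2 - 1) + (5 + (-3)² - 5*(-3))))³ = (√(-1*(-3) + (5 + 9 + 15)))³ = (√(3 + 29))³ = (√32)³ = (4*√2)³ = 128*√2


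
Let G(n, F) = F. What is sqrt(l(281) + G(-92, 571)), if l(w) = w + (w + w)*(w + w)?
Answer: 2*sqrt(79174) ≈ 562.76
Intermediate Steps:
l(w) = w + 4*w**2 (l(w) = w + (2*w)*(2*w) = w + 4*w**2)
sqrt(l(281) + G(-92, 571)) = sqrt(281*(1 + 4*281) + 571) = sqrt(281*(1 + 1124) + 571) = sqrt(281*1125 + 571) = sqrt(316125 + 571) = sqrt(316696) = 2*sqrt(79174)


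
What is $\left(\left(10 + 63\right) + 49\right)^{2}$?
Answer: $14884$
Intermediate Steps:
$\left(\left(10 + 63\right) + 49\right)^{2} = \left(73 + 49\right)^{2} = 122^{2} = 14884$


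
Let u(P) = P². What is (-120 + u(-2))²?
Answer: 13456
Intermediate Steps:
(-120 + u(-2))² = (-120 + (-2)²)² = (-120 + 4)² = (-116)² = 13456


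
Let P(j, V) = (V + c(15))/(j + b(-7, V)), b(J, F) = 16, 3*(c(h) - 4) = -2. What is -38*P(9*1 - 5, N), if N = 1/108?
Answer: -6859/1080 ≈ -6.3509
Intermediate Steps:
c(h) = 10/3 (c(h) = 4 + (⅓)*(-2) = 4 - ⅔ = 10/3)
N = 1/108 ≈ 0.0092593
P(j, V) = (10/3 + V)/(16 + j) (P(j, V) = (V + 10/3)/(j + 16) = (10/3 + V)/(16 + j))
-38*P(9*1 - 5, N) = -38*(10/3 + 1/108)/(16 + (9*1 - 5)) = -38*361/((16 + (9 - 5))*108) = -38*361/((16 + 4)*108) = -38*361/(20*108) = -19*361/(10*108) = -38*361/2160 = -6859/1080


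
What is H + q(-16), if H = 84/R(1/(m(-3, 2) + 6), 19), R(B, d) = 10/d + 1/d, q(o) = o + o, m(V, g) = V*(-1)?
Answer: 1244/11 ≈ 113.09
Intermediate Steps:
m(V, g) = -V
q(o) = 2*o
R(B, d) = 11/d (R(B, d) = 10/d + 1/d = 11/d)
H = 1596/11 (H = 84/((11/19)) = 84/((11*(1/19))) = 84/(11/19) = 84*(19/11) = 1596/11 ≈ 145.09)
H + q(-16) = 1596/11 + 2*(-16) = 1596/11 - 32 = 1244/11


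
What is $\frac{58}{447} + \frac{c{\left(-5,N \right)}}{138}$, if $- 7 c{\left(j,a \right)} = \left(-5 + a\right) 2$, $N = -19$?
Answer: $\frac{12914}{71967} \approx 0.17944$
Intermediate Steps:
$c{\left(j,a \right)} = \frac{10}{7} - \frac{2 a}{7}$ ($c{\left(j,a \right)} = - \frac{\left(-5 + a\right) 2}{7} = - \frac{-10 + 2 a}{7} = \frac{10}{7} - \frac{2 a}{7}$)
$\frac{58}{447} + \frac{c{\left(-5,N \right)}}{138} = \frac{58}{447} + \frac{\frac{10}{7} - - \frac{38}{7}}{138} = 58 \cdot \frac{1}{447} + \left(\frac{10}{7} + \frac{38}{7}\right) \frac{1}{138} = \frac{58}{447} + \frac{48}{7} \cdot \frac{1}{138} = \frac{58}{447} + \frac{8}{161} = \frac{12914}{71967}$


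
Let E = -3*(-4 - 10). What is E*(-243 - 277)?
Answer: -21840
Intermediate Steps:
E = 42 (E = -3*(-14) = 42)
E*(-243 - 277) = 42*(-243 - 277) = 42*(-520) = -21840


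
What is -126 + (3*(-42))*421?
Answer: -53172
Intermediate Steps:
-126 + (3*(-42))*421 = -126 - 126*421 = -126 - 53046 = -53172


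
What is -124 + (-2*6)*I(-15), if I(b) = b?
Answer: 56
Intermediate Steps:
-124 + (-2*6)*I(-15) = -124 - 2*6*(-15) = -124 - 12*(-15) = -124 + 180 = 56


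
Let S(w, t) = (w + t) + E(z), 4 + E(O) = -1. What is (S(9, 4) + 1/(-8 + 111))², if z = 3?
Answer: 680625/10609 ≈ 64.155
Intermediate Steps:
E(O) = -5 (E(O) = -4 - 1 = -5)
S(w, t) = -5 + t + w (S(w, t) = (w + t) - 5 = (t + w) - 5 = -5 + t + w)
(S(9, 4) + 1/(-8 + 111))² = ((-5 + 4 + 9) + 1/(-8 + 111))² = (8 + 1/103)² = (825/103)² = 680625/10609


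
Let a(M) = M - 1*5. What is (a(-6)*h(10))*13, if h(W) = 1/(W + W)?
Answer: -143/20 ≈ -7.1500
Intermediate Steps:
h(W) = 1/(2*W)
a(M) = -5 + M (a(M) = M - 5 = -5 + M)
(a(-6)*h(10))*13 = ((-5 - 6)*((½)/10))*13 = -11/(2*10)*13 = -11*1/20*13 = -11/20*13 = -143/20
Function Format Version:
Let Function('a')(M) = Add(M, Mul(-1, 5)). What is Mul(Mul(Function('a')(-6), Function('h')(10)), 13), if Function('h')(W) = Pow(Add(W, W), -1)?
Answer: Rational(-143, 20) ≈ -7.1500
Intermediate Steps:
Function('h')(W) = Mul(Rational(1, 2), Pow(W, -1)) (Function('h')(W) = Pow(Mul(2, W), -1) = Mul(Rational(1, 2), Pow(W, -1)))
Function('a')(M) = Add(-5, M) (Function('a')(M) = Add(M, -5) = Add(-5, M))
Mul(Mul(Function('a')(-6), Function('h')(10)), 13) = Mul(Mul(Add(-5, -6), Mul(Rational(1, 2), Pow(10, -1))), 13) = Mul(Mul(-11, Mul(Rational(1, 2), Rational(1, 10))), 13) = Mul(Mul(-11, Rational(1, 20)), 13) = Mul(Rational(-11, 20), 13) = Rational(-143, 20)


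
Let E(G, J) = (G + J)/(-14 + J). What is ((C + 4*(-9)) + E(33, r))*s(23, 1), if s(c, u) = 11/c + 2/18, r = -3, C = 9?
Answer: -19886/1173 ≈ -16.953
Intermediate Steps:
s(c, u) = ⅑ + 11/c (s(c, u) = 11/c + 2*(1/18) = 11/c + ⅑ = ⅑ + 11/c)
E(G, J) = (G + J)/(-14 + J)
((C + 4*(-9)) + E(33, r))*s(23, 1) = ((9 + 4*(-9)) + (33 - 3)/(-14 - 3))*((⅑)*(99 + 23)/23) = ((9 - 36) + 30/(-17))*((⅑)*(1/23)*122) = (-27 - 1/17*30)*(122/207) = (-27 - 30/17)*(122/207) = -489/17*122/207 = -19886/1173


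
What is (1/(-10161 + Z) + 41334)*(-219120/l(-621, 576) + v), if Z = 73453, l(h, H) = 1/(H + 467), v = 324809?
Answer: -597042043068939679/63292 ≈ -9.4331e+12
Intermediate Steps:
l(h, H) = 1/(467 + H)
(1/(-10161 + Z) + 41334)*(-219120/l(-621, 576) + v) = (1/(-10161 + 73453) + 41334)*(-219120/(1/(467 + 576)) + 324809) = (1/63292 + 41334)*(-219120/(1/1043) + 324809) = (1/63292 + 41334)*(-219120/1/1043 + 324809) = 2616111529*(-219120*1043 + 324809)/63292 = 2616111529*(-228542160 + 324809)/63292 = (2616111529/63292)*(-228217351) = -597042043068939679/63292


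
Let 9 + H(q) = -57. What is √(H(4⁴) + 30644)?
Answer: √30578 ≈ 174.87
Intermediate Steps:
H(q) = -66 (H(q) = -9 - 57 = -66)
√(H(4⁴) + 30644) = √(-66 + 30644) = √30578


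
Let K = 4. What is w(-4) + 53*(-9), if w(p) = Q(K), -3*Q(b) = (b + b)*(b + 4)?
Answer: -1495/3 ≈ -498.33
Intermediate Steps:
Q(b) = -2*b*(4 + b)/3 (Q(b) = -(b + b)*(b + 4)/3 = -2*b*(4 + b)/3)
w(p) = -64/3 (w(p) = -⅔*4*(4 + 4) = -⅔*4*8 = -64/3)
w(-4) + 53*(-9) = -64/3 + 53*(-9) = -64/3 - 477 = -1495/3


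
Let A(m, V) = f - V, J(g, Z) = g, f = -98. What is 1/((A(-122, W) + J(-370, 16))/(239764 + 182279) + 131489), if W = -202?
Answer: 422043/55494011761 ≈ 7.6052e-6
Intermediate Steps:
A(m, V) = -98 - V
1/((A(-122, W) + J(-370, 16))/(239764 + 182279) + 131489) = 1/(((-98 - 1*(-202)) - 370)/(239764 + 182279) + 131489) = 1/(((-98 + 202) - 370)/422043 + 131489) = 1/((104 - 370)*(1/422043) + 131489) = 1/(-266*1/422043 + 131489) = 1/(-266/422043 + 131489) = 1/(55494011761/422043) = 422043/55494011761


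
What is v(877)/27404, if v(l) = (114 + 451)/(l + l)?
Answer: 565/48066616 ≈ 1.1755e-5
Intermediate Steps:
v(l) = 565/(2*l) (v(l) = 565/((2*l)) = 565*(1/(2*l)) = 565/(2*l))
v(877)/27404 = ((565/2)/877)/27404 = ((565/2)*(1/877))*(1/27404) = (565/1754)*(1/27404) = 565/48066616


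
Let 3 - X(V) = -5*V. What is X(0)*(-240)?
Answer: -720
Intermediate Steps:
X(V) = 3 + 5*V (X(V) = 3 - (-5)*V = 3 + 5*V)
X(0)*(-240) = (3 + 5*0)*(-240) = (3 + 0)*(-240) = 3*(-240) = -720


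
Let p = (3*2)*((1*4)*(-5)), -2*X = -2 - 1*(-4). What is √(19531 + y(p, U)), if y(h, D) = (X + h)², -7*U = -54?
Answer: 2*√8543 ≈ 184.86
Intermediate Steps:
U = 54/7 (U = -⅐*(-54) = 54/7 ≈ 7.7143)
X = -1 (X = -(-2 - 1*(-4))/2 = -(-2 + 4)/2 = -½*2 = -1)
p = -120 (p = 6*(4*(-5)) = 6*(-20) = -120)
y(h, D) = (-1 + h)²
√(19531 + y(p, U)) = √(19531 + (-1 - 120)²) = √(19531 + (-121)²) = √(19531 + 14641) = √34172 = 2*√8543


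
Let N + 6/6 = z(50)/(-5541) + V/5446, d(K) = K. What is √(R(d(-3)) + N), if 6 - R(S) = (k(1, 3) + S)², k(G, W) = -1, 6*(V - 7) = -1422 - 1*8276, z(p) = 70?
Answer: I*√286035719055807/5029381 ≈ 3.3628*I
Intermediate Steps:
V = -4828/3 (V = 7 + (-1422 - 1*8276)/6 = 7 + (-1422 - 8276)/6 = 7 + (⅙)*(-9698) = 7 - 4849/3 = -4828/3 ≈ -1609.3)
N = -6579137/5029381 (N = -1 + (70/(-5541) - 4828/3/5446) = -1 + (70*(-1/5541) - 4828/3*1/5446) = -1 + (-70/5541 - 2414/8169) = -1 - 1549756/5029381 = -6579137/5029381 ≈ -1.3081)
R(S) = 6 - (-1 + S)²
√(R(d(-3)) + N) = √((6 - (-1 - 3)²) - 6579137/5029381) = √((6 - 1*(-4)²) - 6579137/5029381) = √((6 - 1*16) - 6579137/5029381) = √((6 - 16) - 6579137/5029381) = √(-10 - 6579137/5029381) = √(-56872947/5029381) = I*√286035719055807/5029381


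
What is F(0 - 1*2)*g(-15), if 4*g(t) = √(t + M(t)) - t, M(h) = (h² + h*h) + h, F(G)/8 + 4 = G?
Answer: -180 - 24*√105 ≈ -425.93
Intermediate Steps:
F(G) = -32 + 8*G
M(h) = h + 2*h² (M(h) = (h² + h²) + h = 2*h² + h = h + 2*h²)
g(t) = -t/4 + √(t + t*(1 + 2*t))/4 (g(t) = (√(t + t*(1 + 2*t)) - t)/4 = -t/4 + √(t + t*(1 + 2*t))/4)
F(0 - 1*2)*g(-15) = (-32 + 8*(0 - 1*2))*(-¼*(-15) + √2*√(-15*(1 - 15))/4) = (-32 + 8*(0 - 2))*(15/4 + √2*√(-15*(-14))/4) = (-32 + 8*(-2))*(15/4 + √2*√210/4) = (-32 - 16)*(15/4 + √105/2) = -48*(15/4 + √105/2) = -180 - 24*√105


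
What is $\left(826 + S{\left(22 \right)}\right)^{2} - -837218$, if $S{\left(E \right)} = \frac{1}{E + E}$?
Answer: $\frac{2941813073}{1936} \approx 1.5195 \cdot 10^{6}$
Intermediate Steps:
$S{\left(E \right)} = \frac{1}{2 E}$
$\left(826 + S{\left(22 \right)}\right)^{2} - -837218 = \left(826 + \frac{1}{2 \cdot 22}\right)^{2} - -837218 = \left(826 + \frac{1}{2} \cdot \frac{1}{22}\right)^{2} + 837218 = \left(826 + \frac{1}{44}\right)^{2} + 837218 = \left(\frac{36345}{44}\right)^{2} + 837218 = \frac{1320959025}{1936} + 837218 = \frac{2941813073}{1936}$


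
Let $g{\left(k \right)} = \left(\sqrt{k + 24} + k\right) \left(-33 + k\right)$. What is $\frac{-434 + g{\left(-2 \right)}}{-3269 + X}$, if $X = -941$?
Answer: $\frac{182}{2105} + \frac{7 \sqrt{22}}{842} \approx 0.12545$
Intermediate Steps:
$g{\left(k \right)} = \left(-33 + k\right) \left(k + \sqrt{24 + k}\right)$ ($g{\left(k \right)} = \left(\sqrt{24 + k} + k\right) \left(-33 + k\right) = \left(k + \sqrt{24 + k}\right) \left(-33 + k\right) = \left(-33 + k\right) \left(k + \sqrt{24 + k}\right)$)
$\frac{-434 + g{\left(-2 \right)}}{-3269 + X} = \frac{-434 - \left(-66 - 4 + 35 \sqrt{24 - 2}\right)}{-3269 - 941} = \frac{-434 + \left(4 + 66 - 33 \sqrt{22} - 2 \sqrt{22}\right)}{-4210} = \left(-434 + \left(70 - 35 \sqrt{22}\right)\right) \left(- \frac{1}{4210}\right) = \left(-364 - 35 \sqrt{22}\right) \left(- \frac{1}{4210}\right) = \frac{182}{2105} + \frac{7 \sqrt{22}}{842}$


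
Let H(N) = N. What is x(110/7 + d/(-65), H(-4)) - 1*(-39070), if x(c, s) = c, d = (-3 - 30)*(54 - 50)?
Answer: 17784924/455 ≈ 39088.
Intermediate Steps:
d = -132 (d = -33*4 = -132)
x(110/7 + d/(-65), H(-4)) - 1*(-39070) = (110/7 - 132/(-65)) - 1*(-39070) = (110*(⅐) - 132*(-1/65)) + 39070 = (110/7 + 132/65) + 39070 = 8074/455 + 39070 = 17784924/455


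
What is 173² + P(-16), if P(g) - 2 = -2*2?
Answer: 29927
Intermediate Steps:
P(g) = -2 (P(g) = 2 - 2*2 = 2 - 4 = -2)
173² + P(-16) = 173² - 2 = 29929 - 2 = 29927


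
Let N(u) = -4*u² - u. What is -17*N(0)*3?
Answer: 0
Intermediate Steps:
N(u) = -u - 4*u²
-17*N(0)*3 = -(-17)*0*(1 + 4*0)*3 = -(-17)*0*(1 + 0)*3 = -(-17)*0*3 = -17*0*3 = 0*3 = 0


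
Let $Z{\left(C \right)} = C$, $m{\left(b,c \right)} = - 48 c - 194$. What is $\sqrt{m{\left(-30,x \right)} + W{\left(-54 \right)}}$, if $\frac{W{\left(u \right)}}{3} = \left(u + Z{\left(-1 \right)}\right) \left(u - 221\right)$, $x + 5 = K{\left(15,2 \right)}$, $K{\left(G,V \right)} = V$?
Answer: $35 \sqrt{37} \approx 212.9$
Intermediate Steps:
$x = -3$ ($x = -5 + 2 = -3$)
$m{\left(b,c \right)} = -194 - 48 c$
$W{\left(u \right)} = 3 \left(-1 + u\right) \left(-221 + u\right)$ ($W{\left(u \right)} = 3 \left(u - 1\right) \left(u - 221\right) = 3 \left(-1 + u\right) \left(-221 + u\right)$)
$\sqrt{m{\left(-30,x \right)} + W{\left(-54 \right)}} = \sqrt{\left(-194 - -144\right) + \left(663 - -35964 + 3 \left(-54\right)^{2}\right)} = \sqrt{\left(-194 + 144\right) + \left(663 + 35964 + 3 \cdot 2916\right)} = \sqrt{-50 + \left(663 + 35964 + 8748\right)} = \sqrt{-50 + 45375} = \sqrt{45325} = 35 \sqrt{37}$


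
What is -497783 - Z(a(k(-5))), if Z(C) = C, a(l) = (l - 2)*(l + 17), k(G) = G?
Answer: -497699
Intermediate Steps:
a(l) = (-2 + l)*(17 + l)
-497783 - Z(a(k(-5))) = -497783 - (-34 + (-5)² + 15*(-5)) = -497783 - (-34 + 25 - 75) = -497783 - 1*(-84) = -497783 + 84 = -497699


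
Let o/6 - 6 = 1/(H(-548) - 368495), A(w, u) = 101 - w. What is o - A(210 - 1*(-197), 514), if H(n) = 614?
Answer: 41938432/122627 ≈ 342.00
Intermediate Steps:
o = 4414570/122627 (o = 36 + 6/(614 - 368495) = 36 + 6/(-367881) = 36 + 6*(-1/367881) = 36 - 2/122627 = 4414570/122627 ≈ 36.000)
o - A(210 - 1*(-197), 514) = 4414570/122627 - (101 - (210 - 1*(-197))) = 4414570/122627 - (101 - (210 + 197)) = 4414570/122627 - (101 - 1*407) = 4414570/122627 - (101 - 407) = 4414570/122627 - 1*(-306) = 4414570/122627 + 306 = 41938432/122627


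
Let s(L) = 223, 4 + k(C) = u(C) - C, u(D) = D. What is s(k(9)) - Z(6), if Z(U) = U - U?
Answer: 223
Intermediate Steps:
k(C) = -4 (k(C) = -4 + (C - C) = -4 + 0 = -4)
Z(U) = 0
s(k(9)) - Z(6) = 223 - 1*0 = 223 + 0 = 223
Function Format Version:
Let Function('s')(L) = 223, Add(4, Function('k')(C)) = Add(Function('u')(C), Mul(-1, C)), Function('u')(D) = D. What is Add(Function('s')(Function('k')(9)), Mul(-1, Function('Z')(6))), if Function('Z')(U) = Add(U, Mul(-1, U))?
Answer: 223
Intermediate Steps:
Function('k')(C) = -4 (Function('k')(C) = Add(-4, Add(C, Mul(-1, C))) = Add(-4, 0) = -4)
Function('Z')(U) = 0
Add(Function('s')(Function('k')(9)), Mul(-1, Function('Z')(6))) = Add(223, Mul(-1, 0)) = Add(223, 0) = 223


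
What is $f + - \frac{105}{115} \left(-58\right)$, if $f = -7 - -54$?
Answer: $\frac{2299}{23} \approx 99.957$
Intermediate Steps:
$f = 47$ ($f = -7 + 54 = 47$)
$f + - \frac{105}{115} \left(-58\right) = 47 + - \frac{105}{115} \left(-58\right) = 47 + \left(-105\right) \frac{1}{115} \left(-58\right) = 47 - - \frac{1218}{23} = 47 + \frac{1218}{23} = \frac{2299}{23}$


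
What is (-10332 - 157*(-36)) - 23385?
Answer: -28065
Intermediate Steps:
(-10332 - 157*(-36)) - 23385 = (-10332 + 5652) - 23385 = -4680 - 23385 = -28065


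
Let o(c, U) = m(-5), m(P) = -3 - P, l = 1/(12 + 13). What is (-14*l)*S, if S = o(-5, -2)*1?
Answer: -28/25 ≈ -1.1200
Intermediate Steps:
l = 1/25 ≈ 0.040000
o(c, U) = 2 (o(c, U) = -3 - 1*(-5) = -3 + 5 = 2)
S = 2 (S = 2*1 = 2)
(-14*l)*S = -14*1/25*2 = -14/25*2 = -28/25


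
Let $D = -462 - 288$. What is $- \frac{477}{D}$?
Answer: $\frac{159}{250} \approx 0.636$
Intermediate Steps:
$D = -750$ ($D = -462 - 288 = -750$)
$- \frac{477}{D} = - \frac{477}{-750} = \left(-477\right) \left(- \frac{1}{750}\right) = \frac{159}{250}$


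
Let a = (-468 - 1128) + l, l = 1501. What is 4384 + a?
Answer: 4289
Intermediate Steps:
a = -95 (a = (-468 - 1128) + 1501 = -1596 + 1501 = -95)
4384 + a = 4384 - 95 = 4289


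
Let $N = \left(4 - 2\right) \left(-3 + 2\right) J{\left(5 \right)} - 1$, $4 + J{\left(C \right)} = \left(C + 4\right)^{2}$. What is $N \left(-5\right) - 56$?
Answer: $719$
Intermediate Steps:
$J{\left(C \right)} = -4 + \left(4 + C\right)^{2}$ ($J{\left(C \right)} = -4 + \left(C + 4\right)^{2} = -4 + \left(4 + C\right)^{2}$)
$N = -155$ ($N = \left(4 - 2\right) \left(-3 + 2\right) \left(-4 + \left(4 + 5\right)^{2}\right) - 1 = 2 \left(-1\right) \left(-4 + 9^{2}\right) - 1 = - 2 \left(-4 + 81\right) - 1 = \left(-2\right) 77 - 1 = -154 - 1 = -155$)
$N \left(-5\right) - 56 = \left(-155\right) \left(-5\right) - 56 = 775 - 56 = 719$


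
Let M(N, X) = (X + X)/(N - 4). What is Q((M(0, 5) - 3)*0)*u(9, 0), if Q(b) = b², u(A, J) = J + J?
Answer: 0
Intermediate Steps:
u(A, J) = 2*J
M(N, X) = 2*X/(-4 + N) (M(N, X) = (2*X)/(-4 + N) = 2*X/(-4 + N))
Q((M(0, 5) - 3)*0)*u(9, 0) = ((2*5/(-4 + 0) - 3)*0)²*(2*0) = ((2*5/(-4) - 3)*0)²*0 = ((2*5*(-¼) - 3)*0)²*0 = ((-5/2 - 3)*0)²*0 = (-11/2*0)²*0 = 0²*0 = 0*0 = 0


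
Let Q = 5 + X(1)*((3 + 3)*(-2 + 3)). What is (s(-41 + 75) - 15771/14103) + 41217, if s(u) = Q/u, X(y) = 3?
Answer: 6587807363/159834 ≈ 41217.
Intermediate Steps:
Q = 23 (Q = 5 + 3*((3 + 3)*(-2 + 3)) = 5 + 3*(6*1) = 5 + 3*6 = 5 + 18 = 23)
s(u) = 23/u
(s(-41 + 75) - 15771/14103) + 41217 = (23/(-41 + 75) - 15771/14103) + 41217 = (23/34 - 15771*1/14103) + 41217 = (23*(1/34) - 5257/4701) + 41217 = (23/34 - 5257/4701) + 41217 = -70615/159834 + 41217 = 6587807363/159834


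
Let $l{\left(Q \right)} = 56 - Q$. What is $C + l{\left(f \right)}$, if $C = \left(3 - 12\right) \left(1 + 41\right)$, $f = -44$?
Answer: $-278$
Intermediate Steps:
$C = -378$ ($C = \left(3 - 12\right) 42 = \left(-9\right) 42 = -378$)
$C + l{\left(f \right)} = -378 + \left(56 - -44\right) = -378 + \left(56 + 44\right) = -378 + 100 = -278$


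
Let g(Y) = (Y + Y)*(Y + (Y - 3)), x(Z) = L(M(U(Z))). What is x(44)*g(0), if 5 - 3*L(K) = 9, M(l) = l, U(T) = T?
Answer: 0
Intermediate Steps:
L(K) = -4/3 (L(K) = 5/3 - ⅓*9 = 5/3 - 3 = -4/3)
x(Z) = -4/3
g(Y) = 2*Y*(-3 + 2*Y) (g(Y) = (2*Y)*(Y + (-3 + Y)) = (2*Y)*(-3 + 2*Y) = 2*Y*(-3 + 2*Y))
x(44)*g(0) = -8*0*(-3 + 2*0)/3 = -8*0*(-3 + 0)/3 = -8*0*(-3)/3 = -4/3*0 = 0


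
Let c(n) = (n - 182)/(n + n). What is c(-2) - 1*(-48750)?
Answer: 48796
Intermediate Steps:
c(n) = (-182 + n)/(2*n) (c(n) = (-182 + n)/((2*n)) = (-182 + n)*(1/(2*n)) = (-182 + n)/(2*n))
c(-2) - 1*(-48750) = (½)*(-182 - 2)/(-2) - 1*(-48750) = (½)*(-½)*(-184) + 48750 = 46 + 48750 = 48796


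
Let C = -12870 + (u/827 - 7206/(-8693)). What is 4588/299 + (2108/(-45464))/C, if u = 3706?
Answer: 209690055592412661/13665499541326100 ≈ 15.344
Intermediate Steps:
C = -92485682950/7189111 (C = -12870 + (3706/827 - 7206/(-8693)) = -12870 + (3706*(1/827) - 7206*(-1/8693)) = -12870 + (3706/827 + 7206/8693) = -12870 + 38175620/7189111 = -92485682950/7189111 ≈ -12865.)
4588/299 + (2108/(-45464))/C = 4588/299 + (2108/(-45464))/(-92485682950/7189111) = 4588*(1/299) + (2108*(-1/45464))*(-7189111/92485682950) = 4588/299 - 527/11366*(-7189111/92485682950) = 4588/299 + 3788661497/1051192272409700 = 209690055592412661/13665499541326100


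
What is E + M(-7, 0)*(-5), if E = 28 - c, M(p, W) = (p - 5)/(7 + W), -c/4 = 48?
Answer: 1600/7 ≈ 228.57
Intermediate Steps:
c = -192 (c = -4*48 = -192)
M(p, W) = (-5 + p)/(7 + W)
E = 220 (E = 28 - 1*(-192) = 28 + 192 = 220)
E + M(-7, 0)*(-5) = 220 + ((-5 - 7)/(7 + 0))*(-5) = 220 + (-12/7)*(-5) = 220 + ((⅐)*(-12))*(-5) = 220 - 12/7*(-5) = 220 + 60/7 = 1600/7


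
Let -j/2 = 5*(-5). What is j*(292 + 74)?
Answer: 18300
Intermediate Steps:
j = 50 (j = -10*(-5) = -2*(-25) = 50)
j*(292 + 74) = 50*(292 + 74) = 50*366 = 18300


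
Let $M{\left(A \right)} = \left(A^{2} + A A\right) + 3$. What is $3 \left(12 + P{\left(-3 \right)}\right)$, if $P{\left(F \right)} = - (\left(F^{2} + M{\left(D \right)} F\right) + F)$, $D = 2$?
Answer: $117$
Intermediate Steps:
$M{\left(A \right)} = 3 + 2 A^{2}$ ($M{\left(A \right)} = \left(A^{2} + A^{2}\right) + 3 = 2 A^{2} + 3 = 3 + 2 A^{2}$)
$P{\left(F \right)} = - F^{2} - 12 F$ ($P{\left(F \right)} = - (\left(F^{2} + \left(3 + 2 \cdot 2^{2}\right) F\right) + F) = - (\left(F^{2} + \left(3 + 2 \cdot 4\right) F\right) + F) = - (\left(F^{2} + \left(3 + 8\right) F\right) + F) = - (\left(F^{2} + 11 F\right) + F) = - (F^{2} + 12 F) = - F^{2} - 12 F$)
$3 \left(12 + P{\left(-3 \right)}\right) = 3 \left(12 - - 3 \left(12 - 3\right)\right) = 3 \left(12 - \left(-3\right) 9\right) = 3 \left(12 + 27\right) = 3 \cdot 39 = 117$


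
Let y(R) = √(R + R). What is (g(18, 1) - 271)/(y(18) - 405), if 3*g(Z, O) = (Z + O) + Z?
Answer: 776/1197 ≈ 0.64829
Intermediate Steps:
g(Z, O) = O/3 + 2*Z/3 (g(Z, O) = ((Z + O) + Z)/3 = ((O + Z) + Z)/3 = (O + 2*Z)/3 = O/3 + 2*Z/3)
y(R) = √2*√R (y(R) = √(2*R) = √2*√R)
(g(18, 1) - 271)/(y(18) - 405) = (((⅓)*1 + (⅔)*18) - 271)/(√2*√18 - 405) = ((⅓ + 12) - 271)/(√2*(3*√2) - 405) = (37/3 - 271)/(6 - 405) = -776/3/(-399) = -776/3*(-1/399) = 776/1197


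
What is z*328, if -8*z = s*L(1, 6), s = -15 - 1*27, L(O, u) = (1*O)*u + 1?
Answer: 12054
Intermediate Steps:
L(O, u) = 1 + O*u (L(O, u) = O*u + 1 = 1 + O*u)
s = -42 (s = -15 - 27 = -42)
z = 147/4 (z = -(-21)*(1 + 1*6)/4 = -(-21)*(1 + 6)/4 = -(-21)*7/4 = -⅛*(-294) = 147/4 ≈ 36.750)
z*328 = (147/4)*328 = 12054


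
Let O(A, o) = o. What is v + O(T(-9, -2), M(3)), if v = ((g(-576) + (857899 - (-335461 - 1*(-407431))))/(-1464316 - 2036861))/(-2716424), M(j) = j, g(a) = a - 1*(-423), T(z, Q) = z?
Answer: 3566505559865/1188835153881 ≈ 3.0000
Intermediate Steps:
g(a) = 423 + a (g(a) = a + 423 = 423 + a)
v = 98222/1188835153881 (v = (((423 - 576) + (857899 - (-335461 - 1*(-407431))))/(-1464316 - 2036861))/(-2716424) = ((-153 + (857899 - (-335461 + 407431)))/(-3501177))*(-1/2716424) = ((-153 + (857899 - 1*71970))*(-1/3501177))*(-1/2716424) = ((-153 + (857899 - 71970))*(-1/3501177))*(-1/2716424) = ((-153 + 785929)*(-1/3501177))*(-1/2716424) = (785776*(-1/3501177))*(-1/2716424) = -785776/3501177*(-1/2716424) = 98222/1188835153881 ≈ 8.2620e-8)
v + O(T(-9, -2), M(3)) = 98222/1188835153881 + 3 = 3566505559865/1188835153881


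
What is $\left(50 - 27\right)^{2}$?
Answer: $529$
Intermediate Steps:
$\left(50 - 27\right)^{2} = 23^{2} = 529$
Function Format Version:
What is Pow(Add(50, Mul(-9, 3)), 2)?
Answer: 529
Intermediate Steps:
Pow(Add(50, Mul(-9, 3)), 2) = Pow(Add(50, -27), 2) = Pow(23, 2) = 529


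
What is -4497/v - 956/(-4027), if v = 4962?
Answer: -4455249/6660658 ≈ -0.66889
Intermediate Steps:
-4497/v - 956/(-4027) = -4497/4962 - 956/(-4027) = -4497*1/4962 - 956*(-1/4027) = -1499/1654 + 956/4027 = -4455249/6660658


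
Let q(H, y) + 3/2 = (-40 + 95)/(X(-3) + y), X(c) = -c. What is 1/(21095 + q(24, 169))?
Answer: 172/3628137 ≈ 4.7407e-5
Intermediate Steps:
q(H, y) = -3/2 + 55/(3 + y) (q(H, y) = -3/2 + (-40 + 95)/(-1*(-3) + y) = -3/2 + 55/(3 + y))
1/(21095 + q(24, 169)) = 1/(21095 + (101 - 3*169)/(2*(3 + 169))) = 1/(21095 + (1/2)*(101 - 507)/172) = 1/(21095 + (1/2)*(1/172)*(-406)) = 1/(21095 - 203/172) = 1/(3628137/172) = 172/3628137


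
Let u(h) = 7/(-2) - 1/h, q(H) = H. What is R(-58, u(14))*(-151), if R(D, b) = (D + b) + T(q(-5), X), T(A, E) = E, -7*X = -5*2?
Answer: 63571/7 ≈ 9081.6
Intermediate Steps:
X = 10/7 (X = -(-5)*2/7 = -1/7*(-10) = 10/7 ≈ 1.4286)
u(h) = -7/2 - 1/h (u(h) = 7*(-1/2) - 1/h = -7/2 - 1/h)
R(D, b) = 10/7 + D + b (R(D, b) = (D + b) + 10/7 = 10/7 + D + b)
R(-58, u(14))*(-151) = (10/7 - 58 + (-7/2 - 1/14))*(-151) = (10/7 - 58 - 25/7)*(-151) = -421/7*(-151) = 63571/7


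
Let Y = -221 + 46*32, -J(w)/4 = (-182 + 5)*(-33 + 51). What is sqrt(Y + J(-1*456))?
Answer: 3*sqrt(1555) ≈ 118.30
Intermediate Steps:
J(w) = 12744 (J(w) = -4*(-182 + 5)*(-33 + 51) = -(-708)*18 = -4*(-3186) = 12744)
Y = 1251 (Y = -221 + 1472 = 1251)
sqrt(Y + J(-1*456)) = sqrt(1251 + 12744) = sqrt(13995) = 3*sqrt(1555)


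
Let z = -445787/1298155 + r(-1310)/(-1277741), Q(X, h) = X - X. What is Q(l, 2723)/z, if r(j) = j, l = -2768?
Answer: 0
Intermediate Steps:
Q(X, h) = 0
z = -567899744117/1658705867855 (z = -445787/1298155 - 1310/(-1277741) = -445787*1/1298155 - 1310*(-1/1277741) = -445787/1298155 + 1310/1277741 = -567899744117/1658705867855 ≈ -0.34238)
Q(l, 2723)/z = 0/(-567899744117/1658705867855) = 0*(-1658705867855/567899744117) = 0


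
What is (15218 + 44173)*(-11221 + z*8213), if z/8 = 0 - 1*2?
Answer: -8470878939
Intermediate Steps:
z = -16 (z = 8*(0 - 1*2) = 8*(0 - 2) = 8*(-2) = -16)
(15218 + 44173)*(-11221 + z*8213) = (15218 + 44173)*(-11221 - 16*8213) = 59391*(-11221 - 131408) = 59391*(-142629) = -8470878939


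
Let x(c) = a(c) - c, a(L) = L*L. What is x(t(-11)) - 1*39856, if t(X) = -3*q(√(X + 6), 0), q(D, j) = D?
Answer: -39901 + 3*I*√5 ≈ -39901.0 + 6.7082*I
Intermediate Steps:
a(L) = L²
t(X) = -3*√(6 + X) (t(X) = -3*√(X + 6) = -3*√(6 + X))
x(c) = c² - c
x(t(-11)) - 1*39856 = (-3*√(6 - 11))*(-1 - 3*√(6 - 11)) - 1*39856 = (-3*I*√5)*(-1 - 3*I*√5) - 39856 = -3*I*√5*(-1 - 3*I*√5) - 39856 = -39856 - 3*I*√5*(-1 - 3*I*√5)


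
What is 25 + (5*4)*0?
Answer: 25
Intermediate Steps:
25 + (5*4)*0 = 25 + 20*0 = 25 + 0 = 25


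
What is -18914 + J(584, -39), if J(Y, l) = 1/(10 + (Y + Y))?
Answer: -22280691/1178 ≈ -18914.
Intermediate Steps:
J(Y, l) = 1/(10 + 2*Y)
-18914 + J(584, -39) = -18914 + 1/(2*(5 + 584)) = -18914 + (1/2)/589 = -18914 + (1/2)*(1/589) = -18914 + 1/1178 = -22280691/1178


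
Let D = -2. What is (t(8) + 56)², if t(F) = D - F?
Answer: 2116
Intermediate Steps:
t(F) = -2 - F
(t(8) + 56)² = ((-2 - 1*8) + 56)² = ((-2 - 8) + 56)² = (-10 + 56)² = 46² = 2116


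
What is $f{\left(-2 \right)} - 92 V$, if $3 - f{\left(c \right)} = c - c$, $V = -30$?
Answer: $2763$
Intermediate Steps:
$f{\left(c \right)} = 3$ ($f{\left(c \right)} = 3 - \left(c - c\right) = 3 - 0 = 3 + 0 = 3$)
$f{\left(-2 \right)} - 92 V = 3 - -2760 = 3 + 2760 = 2763$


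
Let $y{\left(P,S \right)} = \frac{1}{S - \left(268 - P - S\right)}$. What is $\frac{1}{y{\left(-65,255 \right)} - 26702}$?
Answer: $- \frac{177}{4726253} \approx -3.745 \cdot 10^{-5}$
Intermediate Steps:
$y{\left(P,S \right)} = \frac{1}{-268 + P + 2 S}$ ($y{\left(P,S \right)} = \frac{1}{S + \left(-268 + P + S\right)} = \frac{1}{-268 + P + 2 S}$)
$\frac{1}{y{\left(-65,255 \right)} - 26702} = \frac{1}{\frac{1}{-268 - 65 + 2 \cdot 255} - 26702} = \frac{1}{\frac{1}{-268 - 65 + 510} - 26702} = \frac{1}{\frac{1}{177} - 26702} = \frac{1}{- \frac{4726253}{177}} = - \frac{177}{4726253}$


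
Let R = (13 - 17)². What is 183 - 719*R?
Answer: -11321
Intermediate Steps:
R = 16 (R = (-4)² = 16)
183 - 719*R = 183 - 719*16 = 183 - 11504 = -11321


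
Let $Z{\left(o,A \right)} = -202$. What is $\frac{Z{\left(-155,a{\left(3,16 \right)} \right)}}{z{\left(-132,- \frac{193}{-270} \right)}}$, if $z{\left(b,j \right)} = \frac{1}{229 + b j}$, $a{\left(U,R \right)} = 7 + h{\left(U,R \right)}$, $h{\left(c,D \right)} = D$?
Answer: $- \frac{1223918}{45} \approx -27198.0$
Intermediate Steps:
$a{\left(U,R \right)} = 7 + R$
$\frac{Z{\left(-155,a{\left(3,16 \right)} \right)}}{z{\left(-132,- \frac{193}{-270} \right)}} = - \frac{202}{\frac{1}{229 - 132 \left(- \frac{193}{-270}\right)}} = - \frac{202}{\frac{1}{229 - 132 \left(\left(-193\right) \left(- \frac{1}{270}\right)\right)}} = - \frac{202}{\frac{1}{229 - \frac{4246}{45}}} = - \frac{202}{\frac{1}{\frac{6059}{45}}} = - \frac{202}{\frac{45}{6059}} = \left(-202\right) \frac{6059}{45} = - \frac{1223918}{45}$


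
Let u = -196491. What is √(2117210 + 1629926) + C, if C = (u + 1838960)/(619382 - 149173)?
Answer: 1642469/470209 + 8*√58549 ≈ 1939.2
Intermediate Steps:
C = 1642469/470209 (C = (-196491 + 1838960)/(619382 - 149173) = 1642469/470209 ≈ 3.4931)
√(2117210 + 1629926) + C = √(2117210 + 1629926) + 1642469/470209 = √3747136 + 1642469/470209 = 8*√58549 + 1642469/470209 = 1642469/470209 + 8*√58549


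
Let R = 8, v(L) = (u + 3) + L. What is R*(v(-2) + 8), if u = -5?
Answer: 32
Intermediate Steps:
v(L) = -2 + L (v(L) = (-5 + 3) + L = -2 + L)
R*(v(-2) + 8) = 8*((-2 - 2) + 8) = 8*(-4 + 8) = 8*4 = 32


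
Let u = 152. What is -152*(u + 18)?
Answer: -25840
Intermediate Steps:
-152*(u + 18) = -152*(152 + 18) = -152*170 = -25840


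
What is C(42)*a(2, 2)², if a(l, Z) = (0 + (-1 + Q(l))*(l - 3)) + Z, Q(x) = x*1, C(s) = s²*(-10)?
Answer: -17640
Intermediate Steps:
C(s) = -10*s²
Q(x) = x
a(l, Z) = Z + (-1 + l)*(-3 + l) (a(l, Z) = (0 + (-1 + l)*(l - 3)) + Z = (0 + (-1 + l)*(-3 + l)) + Z = (-1 + l)*(-3 + l) + Z = Z + (-1 + l)*(-3 + l))
C(42)*a(2, 2)² = (-10*42²)*(3 + 2 + 2² - 4*2)² = (-10*1764)*(3 + 2 + 4 - 8)² = -17640*1² = -17640*1 = -17640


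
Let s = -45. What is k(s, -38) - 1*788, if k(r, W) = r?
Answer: -833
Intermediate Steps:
k(s, -38) - 1*788 = -45 - 1*788 = -45 - 788 = -833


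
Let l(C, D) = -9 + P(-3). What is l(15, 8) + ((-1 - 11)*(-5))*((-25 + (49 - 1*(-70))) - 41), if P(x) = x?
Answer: 3168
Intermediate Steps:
l(C, D) = -12 (l(C, D) = -9 - 3 = -12)
l(15, 8) + ((-1 - 11)*(-5))*((-25 + (49 - 1*(-70))) - 41) = -12 + ((-1 - 11)*(-5))*((-25 + (49 - 1*(-70))) - 41) = -12 + (-12*(-5))*((-25 + (49 + 70)) - 41) = -12 + 60*((-25 + 119) - 41) = -12 + 60*(94 - 41) = -12 + 60*53 = -12 + 3180 = 3168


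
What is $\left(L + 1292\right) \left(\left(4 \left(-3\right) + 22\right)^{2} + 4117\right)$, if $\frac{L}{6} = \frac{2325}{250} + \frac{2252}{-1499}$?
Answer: $\frac{42314225617}{7495} \approx 5.6457 \cdot 10^{6}$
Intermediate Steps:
$L = \frac{350661}{7495}$ ($L = 6 \left(\frac{2325}{250} + \frac{2252}{-1499}\right) = 6 \left(2325 \cdot \frac{1}{250} + 2252 \left(- \frac{1}{1499}\right)\right) = 6 \left(\frac{93}{10} - \frac{2252}{1499}\right) = 6 \cdot \frac{116887}{14990} = \frac{350661}{7495} \approx 46.786$)
$\left(L + 1292\right) \left(\left(4 \left(-3\right) + 22\right)^{2} + 4117\right) = \left(\frac{350661}{7495} + 1292\right) \left(\left(4 \left(-3\right) + 22\right)^{2} + 4117\right) = \frac{10034201 \left(\left(-12 + 22\right)^{2} + 4117\right)}{7495} = \frac{10034201 \left(10^{2} + 4117\right)}{7495} = \frac{10034201 \left(100 + 4117\right)}{7495} = \frac{10034201}{7495} \cdot 4217 = \frac{42314225617}{7495}$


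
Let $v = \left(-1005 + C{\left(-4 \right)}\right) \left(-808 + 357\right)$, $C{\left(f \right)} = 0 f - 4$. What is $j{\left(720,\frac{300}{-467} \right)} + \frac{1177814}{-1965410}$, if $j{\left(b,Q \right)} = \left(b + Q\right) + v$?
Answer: $\frac{209167003293996}{458923235} \approx 4.5578 \cdot 10^{5}$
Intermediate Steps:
$C{\left(f \right)} = -4$ ($C{\left(f \right)} = 0 - 4 = -4$)
$v = 455059$ ($v = \left(-1005 - 4\right) \left(-808 + 357\right) = \left(-1009\right) \left(-451\right) = 455059$)
$j{\left(b,Q \right)} = 455059 + Q + b$ ($j{\left(b,Q \right)} = \left(b + Q\right) + 455059 = \left(Q + b\right) + 455059 = 455059 + Q + b$)
$j{\left(720,\frac{300}{-467} \right)} + \frac{1177814}{-1965410} = \left(455059 + \frac{300}{-467} + 720\right) + \frac{1177814}{-1965410} = \left(455059 + 300 \left(- \frac{1}{467}\right) + 720\right) + 1177814 \left(- \frac{1}{1965410}\right) = \left(455059 - \frac{300}{467} + 720\right) - \frac{588907}{982705} = \frac{212848493}{467} - \frac{588907}{982705} = \frac{209167003293996}{458923235}$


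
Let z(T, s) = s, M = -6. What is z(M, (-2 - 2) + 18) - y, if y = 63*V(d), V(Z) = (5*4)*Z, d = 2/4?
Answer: -616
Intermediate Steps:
d = ½ (d = 2*(¼) = ½ ≈ 0.50000)
V(Z) = 20*Z
y = 630 (y = 63*(20*(½)) = 63*10 = 630)
z(M, (-2 - 2) + 18) - y = ((-2 - 2) + 18) - 1*630 = (-4 + 18) - 630 = 14 - 630 = -616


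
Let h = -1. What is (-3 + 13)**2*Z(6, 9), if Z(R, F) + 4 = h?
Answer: -500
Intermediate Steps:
Z(R, F) = -5 (Z(R, F) = -4 - 1 = -5)
(-3 + 13)**2*Z(6, 9) = (-3 + 13)**2*(-5) = 10**2*(-5) = 100*(-5) = -500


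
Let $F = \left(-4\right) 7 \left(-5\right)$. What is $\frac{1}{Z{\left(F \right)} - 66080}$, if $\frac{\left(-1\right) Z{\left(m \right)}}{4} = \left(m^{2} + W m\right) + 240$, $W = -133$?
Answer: $- \frac{1}{70960} \approx -1.4092 \cdot 10^{-5}$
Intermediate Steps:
$F = 140$ ($F = \left(-28\right) \left(-5\right) = 140$)
$Z{\left(m \right)} = -960 - 4 m^{2} + 532 m$ ($Z{\left(m \right)} = - 4 \left(\left(m^{2} - 133 m\right) + 240\right) = - 4 \left(240 + m^{2} - 133 m\right) = -960 - 4 m^{2} + 532 m$)
$\frac{1}{Z{\left(F \right)} - 66080} = \frac{1}{\left(-960 - 4 \cdot 140^{2} + 532 \cdot 140\right) - 66080} = \frac{1}{\left(-960 - 78400 + 74480\right) - 66080} = \frac{1}{-4880 - 66080} = \frac{1}{-70960} = - \frac{1}{70960}$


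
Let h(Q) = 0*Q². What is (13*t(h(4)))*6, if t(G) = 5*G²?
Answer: 0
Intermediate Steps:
h(Q) = 0
(13*t(h(4)))*6 = (13*(5*0²))*6 = (13*(5*0))*6 = (13*0)*6 = 0*6 = 0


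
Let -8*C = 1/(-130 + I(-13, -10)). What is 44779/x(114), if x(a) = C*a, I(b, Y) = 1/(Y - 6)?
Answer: 93185099/228 ≈ 4.0871e+5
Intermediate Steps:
I(b, Y) = 1/(-6 + Y)
C = 2/2081 (C = -1/(8*(-130 + 1/(-6 - 10))) = -1/(8*(-130 + 1/(-16))) = -1/(8*(-130 - 1/16)) = -1/(8*(-2081/16)) = -1/8*(-16/2081) = 2/2081 ≈ 0.00096108)
x(a) = 2*a/2081
44779/x(114) = 44779/(((2/2081)*114)) = 44779/(228/2081) = 44779*(2081/228) = 93185099/228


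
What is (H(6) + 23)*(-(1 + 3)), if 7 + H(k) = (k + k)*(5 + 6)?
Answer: -592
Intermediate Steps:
H(k) = -7 + 22*k (H(k) = -7 + (k + k)*(5 + 6) = -7 + (2*k)*11 = -7 + 22*k)
(H(6) + 23)*(-(1 + 3)) = ((-7 + 22*6) + 23)*(-(1 + 3)) = ((-7 + 132) + 23)*(-1*4) = (125 + 23)*(-4) = 148*(-4) = -592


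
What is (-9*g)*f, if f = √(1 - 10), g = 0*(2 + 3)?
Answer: 0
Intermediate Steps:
g = 0 (g = 0*5 = 0)
f = 3*I (f = √(-9) = 3*I ≈ 3.0*I)
(-9*g)*f = (-9*0)*(3*I) = 0*(3*I) = 0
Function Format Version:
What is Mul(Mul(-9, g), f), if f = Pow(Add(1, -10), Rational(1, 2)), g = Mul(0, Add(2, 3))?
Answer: 0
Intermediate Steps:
g = 0 (g = Mul(0, 5) = 0)
f = Mul(3, I) (f = Pow(-9, Rational(1, 2)) = Mul(3, I) ≈ Mul(3.0000, I))
Mul(Mul(-9, g), f) = Mul(Mul(-9, 0), Mul(3, I)) = Mul(0, Mul(3, I)) = 0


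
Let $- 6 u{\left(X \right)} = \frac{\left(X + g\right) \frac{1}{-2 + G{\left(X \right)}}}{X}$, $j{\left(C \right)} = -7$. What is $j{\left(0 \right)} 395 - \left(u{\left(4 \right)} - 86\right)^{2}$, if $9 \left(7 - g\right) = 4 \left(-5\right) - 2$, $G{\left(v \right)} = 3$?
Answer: $- \frac{478581649}{46656} \approx -10258.0$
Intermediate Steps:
$g = \frac{85}{9}$ ($g = 7 - \frac{4 \left(-5\right) - 2}{9} = 7 - \frac{-20 - 2}{9} = 7 - - \frac{22}{9} = 7 + \frac{22}{9} = \frac{85}{9} \approx 9.4444$)
$u{\left(X \right)} = - \frac{\frac{85}{9} + X}{6 X}$ ($u{\left(X \right)} = - \frac{\frac{X + \frac{85}{9}}{-2 + 3} \frac{1}{X}}{6} = - \frac{\frac{\frac{85}{9} + X}{1} \frac{1}{X}}{6} = - \frac{\left(\frac{85}{9} + X\right) 1 \frac{1}{X}}{6} = - \frac{\left(\frac{85}{9} + X\right) \frac{1}{X}}{6} = - \frac{\frac{1}{X} \left(\frac{85}{9} + X\right)}{6} = - \frac{\frac{85}{9} + X}{6 X}$)
$j{\left(0 \right)} 395 - \left(u{\left(4 \right)} - 86\right)^{2} = \left(-7\right) 395 - \left(\frac{-85 - 36}{54 \cdot 4} - 86\right)^{2} = -2765 - \left(\frac{1}{54} \cdot \frac{1}{4} \left(-85 - 36\right) - 86\right)^{2} = -2765 - \left(\frac{1}{54} \cdot \frac{1}{4} \left(-121\right) - 86\right)^{2} = -2765 - \left(- \frac{121}{216} - 86\right)^{2} = -2765 - \left(- \frac{18697}{216}\right)^{2} = -2765 - \frac{349577809}{46656} = - \frac{478581649}{46656}$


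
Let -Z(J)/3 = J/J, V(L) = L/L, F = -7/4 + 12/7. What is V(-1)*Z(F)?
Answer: -3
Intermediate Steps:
F = -1/28 (F = -7*¼ + 12*(⅐) = -7/4 + 12/7 = -1/28 ≈ -0.035714)
V(L) = 1
Z(J) = -3 (Z(J) = -3*J/J = -3*1 = -3)
V(-1)*Z(F) = 1*(-3) = -3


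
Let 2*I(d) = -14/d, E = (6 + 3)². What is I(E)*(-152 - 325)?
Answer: 371/9 ≈ 41.222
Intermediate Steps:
E = 81 (E = 9² = 81)
I(d) = -7/d (I(d) = (-14/d)/2 = -7/d)
I(E)*(-152 - 325) = (-7/81)*(-152 - 325) = -7*1/81*(-477) = -7/81*(-477) = 371/9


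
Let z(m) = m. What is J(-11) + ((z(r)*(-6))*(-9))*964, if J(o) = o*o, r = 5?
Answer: 260401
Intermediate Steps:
J(o) = o**2
J(-11) + ((z(r)*(-6))*(-9))*964 = (-11)**2 + ((5*(-6))*(-9))*964 = 121 - 30*(-9)*964 = 121 + 270*964 = 121 + 260280 = 260401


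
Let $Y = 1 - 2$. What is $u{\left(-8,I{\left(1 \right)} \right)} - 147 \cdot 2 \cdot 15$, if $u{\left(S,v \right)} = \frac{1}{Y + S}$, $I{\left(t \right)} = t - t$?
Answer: $- \frac{39691}{9} \approx -4410.1$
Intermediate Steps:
$I{\left(t \right)} = 0$
$Y = -1$
$u{\left(S,v \right)} = \frac{1}{-1 + S}$
$u{\left(-8,I{\left(1 \right)} \right)} - 147 \cdot 2 \cdot 15 = \frac{1}{-1 - 8} - 147 \cdot 2 \cdot 15 = \frac{1}{-9} - 4410 = - \frac{1}{9} - 4410 = - \frac{39691}{9}$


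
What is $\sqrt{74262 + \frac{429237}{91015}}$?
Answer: $\frac{\sqrt{615205440974505}}{91015} \approx 272.52$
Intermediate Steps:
$\sqrt{74262 + \frac{429237}{91015}} = \sqrt{\frac{6759385167}{91015}} = \frac{\sqrt{615205440974505}}{91015}$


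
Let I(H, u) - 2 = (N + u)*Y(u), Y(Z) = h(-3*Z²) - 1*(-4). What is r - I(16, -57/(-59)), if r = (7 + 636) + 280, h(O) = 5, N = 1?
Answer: 53295/59 ≈ 903.30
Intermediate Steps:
r = 923 (r = 643 + 280 = 923)
Y(Z) = 9 (Y(Z) = 5 - 1*(-4) = 5 + 4 = 9)
I(H, u) = 11 + 9*u (I(H, u) = 2 + (1 + u)*9 = 2 + (9 + 9*u) = 11 + 9*u)
r - I(16, -57/(-59)) = 923 - (11 + 9*(-57/(-59))) = 923 - (11 + 9*(-57*(-1/59))) = 923 - (11 + 9*(57/59)) = 923 - (11 + 513/59) = 923 - 1*1162/59 = 923 - 1162/59 = 53295/59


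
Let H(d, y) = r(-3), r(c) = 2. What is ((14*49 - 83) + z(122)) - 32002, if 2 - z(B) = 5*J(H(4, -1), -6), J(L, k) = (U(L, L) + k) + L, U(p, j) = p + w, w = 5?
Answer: -31412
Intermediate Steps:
H(d, y) = 2
U(p, j) = 5 + p (U(p, j) = p + 5 = 5 + p)
J(L, k) = 5 + k + 2*L (J(L, k) = ((5 + L) + k) + L = (5 + L + k) + L = 5 + k + 2*L)
z(B) = -13 (z(B) = 2 - 5*(5 - 6 + 2*2) = 2 - 5*(5 - 6 + 4) = 2 - 5*3 = 2 - 1*15 = 2 - 15 = -13)
((14*49 - 83) + z(122)) - 32002 = ((14*49 - 83) - 13) - 32002 = ((686 - 83) - 13) - 32002 = (603 - 13) - 32002 = 590 - 32002 = -31412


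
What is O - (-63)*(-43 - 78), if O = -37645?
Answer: -45268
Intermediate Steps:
O - (-63)*(-43 - 78) = -37645 - (-63)*(-43 - 78) = -37645 - (-63)*(-121) = -37645 - 1*7623 = -37645 - 7623 = -45268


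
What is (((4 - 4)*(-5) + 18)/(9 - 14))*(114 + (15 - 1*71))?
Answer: -1044/5 ≈ -208.80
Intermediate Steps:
(((4 - 4)*(-5) + 18)/(9 - 14))*(114 + (15 - 1*71)) = ((0*(-5) + 18)/(-5))*(114 + (15 - 71)) = ((0 + 18)*(-⅕))*(114 - 56) = (18*(-⅕))*58 = -18/5*58 = -1044/5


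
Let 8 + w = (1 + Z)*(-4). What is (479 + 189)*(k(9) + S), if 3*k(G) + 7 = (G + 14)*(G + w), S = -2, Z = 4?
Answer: -100200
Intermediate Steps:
w = -28 (w = -8 + (1 + 4)*(-4) = -8 + 5*(-4) = -8 - 20 = -28)
k(G) = -7/3 + (-28 + G)*(14 + G)/3 (k(G) = -7/3 + ((G + 14)*(G - 28))/3 = -7/3 + ((14 + G)*(-28 + G))/3 = -7/3 + ((-28 + G)*(14 + G))/3 = -7/3 + (-28 + G)*(14 + G)/3)
(479 + 189)*(k(9) + S) = (479 + 189)*((-133 - 14/3*9 + (1/3)*9**2) - 2) = 668*((-133 - 42 + (1/3)*81) - 2) = 668*((-133 - 42 + 27) - 2) = 668*(-148 - 2) = 668*(-150) = -100200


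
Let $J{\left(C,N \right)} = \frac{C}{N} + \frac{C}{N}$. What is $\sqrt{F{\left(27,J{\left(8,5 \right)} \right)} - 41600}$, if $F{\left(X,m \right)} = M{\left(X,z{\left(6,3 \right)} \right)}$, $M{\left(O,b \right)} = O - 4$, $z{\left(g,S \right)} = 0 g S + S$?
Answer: $i \sqrt{41577} \approx 203.9 i$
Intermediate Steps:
$z{\left(g,S \right)} = S$ ($z{\left(g,S \right)} = 0 S + S = 0 + S = S$)
$M{\left(O,b \right)} = -4 + O$ ($M{\left(O,b \right)} = O - 4 = -4 + O$)
$J{\left(C,N \right)} = \frac{2 C}{N}$
$F{\left(X,m \right)} = -4 + X$
$\sqrt{F{\left(27,J{\left(8,5 \right)} \right)} - 41600} = \sqrt{\left(-4 + 27\right) - 41600} = \sqrt{23 - 41600} = \sqrt{-41577} = i \sqrt{41577}$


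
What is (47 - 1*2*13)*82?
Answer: 1722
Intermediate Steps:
(47 - 1*2*13)*82 = (47 - 2*13)*82 = (47 - 26)*82 = 21*82 = 1722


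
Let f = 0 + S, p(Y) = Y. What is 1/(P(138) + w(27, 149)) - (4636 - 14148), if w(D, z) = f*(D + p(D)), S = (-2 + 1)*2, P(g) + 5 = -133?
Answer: 2339951/246 ≈ 9512.0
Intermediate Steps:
P(g) = -138 (P(g) = -5 - 133 = -138)
S = -2 (S = -1*2 = -2)
f = -2 (f = 0 - 2 = -2)
w(D, z) = -4*D (w(D, z) = -2*(D + D) = -4*D)
1/(P(138) + w(27, 149)) - (4636 - 14148) = 1/(-138 - 4*27) - (4636 - 14148) = 1/(-138 - 108) - 1*(-9512) = 1/(-246) + 9512 = -1/246 + 9512 = 2339951/246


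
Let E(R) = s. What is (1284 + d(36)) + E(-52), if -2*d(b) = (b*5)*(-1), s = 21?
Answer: 1395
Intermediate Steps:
d(b) = 5*b/2 (d(b) = -b*5*(-1)/2 = -5*b*(-1)/2 = -(-5)*b/2 = 5*b/2)
E(R) = 21
(1284 + d(36)) + E(-52) = (1284 + (5/2)*36) + 21 = (1284 + 90) + 21 = 1374 + 21 = 1395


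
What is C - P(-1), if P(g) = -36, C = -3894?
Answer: -3858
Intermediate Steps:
C - P(-1) = -3894 - 1*(-36) = -3894 + 36 = -3858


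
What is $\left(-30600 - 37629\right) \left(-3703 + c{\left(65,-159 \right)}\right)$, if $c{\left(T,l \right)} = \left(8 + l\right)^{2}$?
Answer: $-1303037442$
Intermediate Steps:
$\left(-30600 - 37629\right) \left(-3703 + c{\left(65,-159 \right)}\right) = \left(-30600 - 37629\right) \left(-3703 + \left(8 - 159\right)^{2}\right) = - 68229 \left(-3703 + \left(-151\right)^{2}\right) = - 68229 \left(-3703 + 22801\right) = \left(-68229\right) 19098 = -1303037442$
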